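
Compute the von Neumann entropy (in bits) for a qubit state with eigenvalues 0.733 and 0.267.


S = -p*log2(p) - (1-p)*log2(1-p)
p = 0.7330, 1-p = 0.2670
= -0.7330 * log2(0.7330) - 0.2670 * log2(0.2670)
= -(-0.3285) - (-0.5087)
= 0.8371

0.8371


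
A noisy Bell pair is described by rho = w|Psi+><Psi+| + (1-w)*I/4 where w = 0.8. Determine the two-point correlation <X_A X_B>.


|Psi+> = (|01> + |10>)/sqrt(2)
For the pure Bell state, <X_A X_B> = +1 (Bell-state Pauli correlator).
The maximally-mixed part I/4 has tr(I/4 * P tensor P) = 0 for any traceless Pauli P.
So <X_A X_B>_rho = w * (+1) + (1 - w) * 0
= 0.8 * (+1)
= 0.8000

0.8000


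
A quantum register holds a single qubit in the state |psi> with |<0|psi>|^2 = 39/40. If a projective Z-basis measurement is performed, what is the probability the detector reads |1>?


|alpha|^2 = 39/40 = 0.9750
|beta|^2 = 1 - 39/40 = 1/40 = 0.0250
P(|1>) = |beta|^2 = 0.0250

0.0250


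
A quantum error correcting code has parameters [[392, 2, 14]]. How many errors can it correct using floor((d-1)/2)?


Code parameters: [[392, 2, 14]], distance d = 14.
Number of correctable errors = floor((d-1)/2)
= floor((14 - 1)/2)
= floor(13/2)
= 6

6


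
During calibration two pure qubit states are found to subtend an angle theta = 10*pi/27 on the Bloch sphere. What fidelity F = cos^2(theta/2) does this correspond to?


For states separated by angle theta on Bloch sphere:
F = cos^2(theta/2)
theta = 10*pi/27 = 1.1636
theta/2 = 0.5818
cos(theta/2) = 0.8355
F = 0.6980

0.6980


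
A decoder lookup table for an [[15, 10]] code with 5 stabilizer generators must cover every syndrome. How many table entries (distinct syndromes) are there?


Each stabilizer generator gives a binary (+1 or -1) measurement outcome.
With 5 independent generators:
Total syndromes = 2^5
= 32

32


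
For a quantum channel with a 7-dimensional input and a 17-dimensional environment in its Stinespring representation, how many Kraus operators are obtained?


Tracing out the environment in an orthonormal basis {|i>_E} gives Kraus operators K_i = <i|_E U |0>_E.
Number of Kraus operators = dim(H_env) = d_env
= 17

17


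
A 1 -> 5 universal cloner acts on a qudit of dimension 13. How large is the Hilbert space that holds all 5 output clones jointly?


Output space = H^(tensor 5) where dim(H) = 13
dim = 13^5
= 169 (after 2 factors)
= 2197 (after 3 factors)
= 28561 (after 4 factors)
= 371293 (after 5 factors)
= 371293

371293


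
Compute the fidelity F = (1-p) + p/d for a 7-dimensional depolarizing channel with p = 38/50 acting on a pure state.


F = (1-p) + p/d
= (1 - 0.7600) + 0.7600/7
= 0.2400 + 0.1086
= 0.3486

0.3486


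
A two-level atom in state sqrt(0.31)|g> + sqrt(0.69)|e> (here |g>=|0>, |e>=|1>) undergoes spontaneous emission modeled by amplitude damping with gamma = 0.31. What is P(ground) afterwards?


For amplitude damping with parameter gamma on state sqrt(a)|0> + sqrt(b)|1>:
alpha^2 = 0.31, beta^2 = 0.69
P(|0>) = alpha^2 + gamma * beta^2
= 0.31 + 0.31 * 0.69
= 0.31 + 0.2139
= 0.5239

0.5239


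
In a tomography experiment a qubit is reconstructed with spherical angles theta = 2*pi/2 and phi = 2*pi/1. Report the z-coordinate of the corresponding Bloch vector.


theta = 3.1416, phi = 6.2832
r_z = cos(theta) = -1.0000

-1.0000


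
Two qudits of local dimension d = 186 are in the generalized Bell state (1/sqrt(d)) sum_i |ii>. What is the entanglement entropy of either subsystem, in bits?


For a maximally entangled state in d x d:
S = log2(d) = log2(186)
= 7.5392

7.5392


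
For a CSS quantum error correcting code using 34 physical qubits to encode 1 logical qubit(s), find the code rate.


Code rate R = k/n
= 1/34
= 0.0294

0.0294


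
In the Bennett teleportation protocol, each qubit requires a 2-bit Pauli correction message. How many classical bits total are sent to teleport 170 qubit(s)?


Quantum teleportation requires 2 classical bits per qubit teleported.
170 qubit(s) -> 2 * 170 = 340 classical bits

340


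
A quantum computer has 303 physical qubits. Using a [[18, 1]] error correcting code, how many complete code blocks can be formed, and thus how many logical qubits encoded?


Each code block uses 18 physical qubits for 1 logical qubit(s).
Number of complete blocks = floor(303 / 18) = 16
Logical qubits = 16 * 1
= 16

16


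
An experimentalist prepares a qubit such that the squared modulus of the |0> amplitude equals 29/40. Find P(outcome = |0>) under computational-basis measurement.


|alpha|^2 = 29/40 = 0.7250
|beta|^2 = 1 - 29/40 = 11/40 = 0.2750
P(|0>) = |alpha|^2 = 0.7250

0.7250


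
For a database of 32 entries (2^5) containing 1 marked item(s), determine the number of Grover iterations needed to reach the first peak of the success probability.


After j Grover iterations the success probability is P(j) = sin^2((2j+1)*theta), where sin(theta) = sqrt(k/N).
N = 2^5 = 32, k = 1
sin(theta) = sqrt(k/N) = 0.1767766953
theta = arcsin(sqrt(k/N)) = 0.1777106008 rad
P(j) reaches its first maximum when (2j+1)*theta is as close as possible to pi/2, i.e. j = round(pi/(4*theta) - 1/2).
pi/(4*theta) - 1/2 = 3.9195
(For comparison, the common estimate pi/4 * sqrt(N/k) = 4.4429; the exact maximiser is used here.)
Optimal iterations = 4

4


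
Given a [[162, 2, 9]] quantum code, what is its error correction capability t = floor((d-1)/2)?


Code parameters: [[162, 2, 9]], distance d = 9.
Number of correctable errors = floor((d-1)/2)
= floor((9 - 1)/2)
= floor(8/2)
= 4

4


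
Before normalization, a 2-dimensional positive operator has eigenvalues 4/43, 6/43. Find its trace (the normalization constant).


tr(M) = sum of eigenvalues
= 4/43 + 6/43
= 10/43
= 0.2326

0.2326


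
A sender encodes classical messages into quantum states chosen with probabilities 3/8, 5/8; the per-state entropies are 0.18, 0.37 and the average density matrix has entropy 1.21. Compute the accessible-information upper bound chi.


chi = S(rho) - sum_i p_i * S(rho_i)
Weighted entropy = 3/8 * 0.18 + 5/8 * 0.37
= 0.2988
chi = 1.21 - 0.2988
= 0.9112

0.9112


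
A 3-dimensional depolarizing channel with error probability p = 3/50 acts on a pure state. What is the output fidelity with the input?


F = (1-p) + p/d
= (1 - 0.0600) + 0.0600/3
= 0.9400 + 0.0200
= 0.9600

0.9600


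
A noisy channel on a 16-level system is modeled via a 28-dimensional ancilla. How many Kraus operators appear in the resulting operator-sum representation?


Tracing out the environment in an orthonormal basis {|i>_E} gives Kraus operators K_i = <i|_E U |0>_E.
Number of Kraus operators = dim(H_env) = d_env
= 28

28


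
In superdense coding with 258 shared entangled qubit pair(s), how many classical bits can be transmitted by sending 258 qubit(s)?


Superdense coding allows 2 classical bits per shared entangled pair.
258 pair(s) -> 2 * 258 = 516 classical bits

516


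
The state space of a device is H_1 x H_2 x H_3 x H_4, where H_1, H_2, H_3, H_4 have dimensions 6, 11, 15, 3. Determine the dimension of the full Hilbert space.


dim(H_1 x H_2 x H_3 x H_4) = 6 * 11 * 15 * 3
= 66 * 15 * 3
= 990 * 3
= 2970

2970


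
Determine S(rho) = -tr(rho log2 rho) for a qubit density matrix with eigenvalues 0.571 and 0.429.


S = -p*log2(p) - (1-p)*log2(1-p)
p = 0.5710, 1-p = 0.4290
= -0.5710 * log2(0.5710) - 0.4290 * log2(0.4290)
= -(-0.4616) - (-0.5238)
= 0.9854

0.9854


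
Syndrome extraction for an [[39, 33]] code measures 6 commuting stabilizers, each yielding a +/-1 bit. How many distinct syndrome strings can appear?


Each stabilizer generator gives a binary (+1 or -1) measurement outcome.
With 6 independent generators:
Total syndromes = 2^6
= 64

64


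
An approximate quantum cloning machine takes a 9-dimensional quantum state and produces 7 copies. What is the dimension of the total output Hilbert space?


Output space = H^(tensor 7) where dim(H) = 9
dim = 9^7
= 81 (after 2 factors)
= 729 (after 3 factors)
= 6561 (after 4 factors)
= 59049 (after 5 factors)
= 531441 (after 6 factors)
= 4782969 (after 7 factors)
= 4782969

4782969


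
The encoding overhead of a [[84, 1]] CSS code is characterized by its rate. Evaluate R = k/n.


Code rate R = k/n
= 1/84
= 0.0119

0.0119


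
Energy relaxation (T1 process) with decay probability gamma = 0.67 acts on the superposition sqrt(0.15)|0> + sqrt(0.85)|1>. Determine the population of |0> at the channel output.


For amplitude damping with parameter gamma on state sqrt(a)|0> + sqrt(b)|1>:
alpha^2 = 0.15, beta^2 = 0.85
P(|0>) = alpha^2 + gamma * beta^2
= 0.15 + 0.67 * 0.85
= 0.15 + 0.5695
= 0.7195

0.7195


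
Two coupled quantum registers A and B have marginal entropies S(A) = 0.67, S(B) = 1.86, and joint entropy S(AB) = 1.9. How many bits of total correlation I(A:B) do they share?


I(A:B) = S(A) + S(B) - S(AB)
= 0.67 + 1.86 - 1.9
= 0.6300

0.6300


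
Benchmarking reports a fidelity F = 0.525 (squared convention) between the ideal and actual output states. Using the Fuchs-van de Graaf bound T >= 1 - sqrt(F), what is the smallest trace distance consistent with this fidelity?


Fuchs-van de Graaf (squared-fidelity convention): 1 - sqrt(F) <= T <= sqrt(1 - F).
Lower bound: T >= 1 - sqrt(F)
sqrt(F) = sqrt(0.525) = 0.7246
T >= 1 - 0.7246
T >= 0.2754

0.2754


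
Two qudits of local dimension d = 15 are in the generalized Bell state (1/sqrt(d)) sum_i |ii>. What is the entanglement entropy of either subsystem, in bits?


For a maximally entangled state in d x d:
S = log2(d) = log2(15)
= 3.9069

3.9069


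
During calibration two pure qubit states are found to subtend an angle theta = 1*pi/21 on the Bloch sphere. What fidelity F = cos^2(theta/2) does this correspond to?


For states separated by angle theta on Bloch sphere:
F = cos^2(theta/2)
theta = 1*pi/21 = 0.1496
theta/2 = 0.0748
cos(theta/2) = 0.9972
F = 0.9944

0.9944


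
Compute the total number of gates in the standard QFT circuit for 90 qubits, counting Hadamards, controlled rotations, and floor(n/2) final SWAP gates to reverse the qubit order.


Hadamard gates: 90
Controlled rotations: n*(n-1)/2 = 90*89/2 = 4005
SWAP gates: floor(n/2) = floor(90/2) = 45
Total = 90 + 4005 + 45
= 4140

4140


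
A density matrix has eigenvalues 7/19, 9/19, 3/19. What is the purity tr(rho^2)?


tr(rho^2) = sum of eigenvalues squared
= (7/19)^2 + (9/19)^2 + (3/19)^2
= (49 + 81 + 9) / 361
= 139/361
= 0.3850

0.3850


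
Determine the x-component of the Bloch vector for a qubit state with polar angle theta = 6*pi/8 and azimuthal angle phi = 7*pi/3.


theta = 2.3562, phi = 7.3304
r_x = sin(theta)*cos(phi) = 0.7071 * 0.5000
r_x = 0.3536

0.3536


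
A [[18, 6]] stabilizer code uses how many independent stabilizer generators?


For an [[n,k]] stabilizer code:
Number of stabilizer generators = n - k
= 18 - 6
= 12

12


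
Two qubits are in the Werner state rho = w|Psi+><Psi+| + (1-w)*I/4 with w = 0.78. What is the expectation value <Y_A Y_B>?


|Psi+> = (|01> + |10>)/sqrt(2)
For the pure Bell state, <Y_A Y_B> = +1 (Bell-state Pauli correlator).
The maximally-mixed part I/4 has tr(I/4 * P tensor P) = 0 for any traceless Pauli P.
So <Y_A Y_B>_rho = w * (+1) + (1 - w) * 0
= 0.78 * (+1)
= 0.7800

0.7800


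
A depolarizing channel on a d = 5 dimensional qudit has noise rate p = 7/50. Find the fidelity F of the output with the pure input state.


F = (1-p) + p/d
= (1 - 0.1400) + 0.1400/5
= 0.8600 + 0.0280
= 0.8880

0.8880


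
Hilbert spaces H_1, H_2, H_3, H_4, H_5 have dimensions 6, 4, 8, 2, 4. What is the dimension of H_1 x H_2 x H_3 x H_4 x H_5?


dim(H_1 x H_2 x H_3 x H_4 x H_5) = 6 * 4 * 8 * 2 * 4
= 24 * 8 * 2 * 4
= 192 * 2 * 4
= 384 * 4
= 1536

1536


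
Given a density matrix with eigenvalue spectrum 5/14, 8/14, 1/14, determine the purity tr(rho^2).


tr(rho^2) = sum of eigenvalues squared
= (5/14)^2 + (8/14)^2 + (1/14)^2
= (25 + 64 + 1) / 196
= 90/196
= 0.4592

0.4592


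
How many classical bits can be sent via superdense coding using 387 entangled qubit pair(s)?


Superdense coding allows 2 classical bits per shared entangled pair.
387 pair(s) -> 2 * 387 = 774 classical bits

774


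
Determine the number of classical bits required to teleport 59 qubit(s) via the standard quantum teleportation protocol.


Quantum teleportation requires 2 classical bits per qubit teleported.
59 qubit(s) -> 2 * 59 = 118 classical bits

118


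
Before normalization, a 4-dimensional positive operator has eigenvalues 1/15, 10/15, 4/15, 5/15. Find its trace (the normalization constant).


tr(M) = sum of eigenvalues
= 1/15 + 10/15 + 4/15 + 5/15
= 20/15
= 1.3333

1.3333


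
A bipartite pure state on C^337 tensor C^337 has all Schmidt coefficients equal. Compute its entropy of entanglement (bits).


For a maximally entangled state in d x d:
S = log2(d) = log2(337)
= 8.3966

8.3966


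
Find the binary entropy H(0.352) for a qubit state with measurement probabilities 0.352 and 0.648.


S = -p*log2(p) - (1-p)*log2(1-p)
p = 0.3520, 1-p = 0.6480
= -0.3520 * log2(0.3520) - 0.6480 * log2(0.6480)
= -(-0.5302) - (-0.4056)
= 0.9358

0.9358


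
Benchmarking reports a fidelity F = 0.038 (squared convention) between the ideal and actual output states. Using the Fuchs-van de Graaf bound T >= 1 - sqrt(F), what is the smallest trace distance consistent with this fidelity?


Fuchs-van de Graaf (squared-fidelity convention): 1 - sqrt(F) <= T <= sqrt(1 - F).
Lower bound: T >= 1 - sqrt(F)
sqrt(F) = sqrt(0.038) = 0.1949
T >= 1 - 0.1949
T >= 0.8051

0.8051


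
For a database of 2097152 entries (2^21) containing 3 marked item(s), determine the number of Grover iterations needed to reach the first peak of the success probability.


After j Grover iterations the success probability is P(j) = sin^2((2j+1)*theta), where sin(theta) = sqrt(k/N).
N = 2^21 = 2097152, k = 3
sin(theta) = sqrt(k/N) = 0.001196039913
theta = arcsin(sqrt(k/N)) = 0.001196040199 rad
P(j) reaches its first maximum when (2j+1)*theta is as close as possible to pi/2, i.e. j = round(pi/(4*theta) - 1/2).
pi/(4*theta) - 1/2 = 656.1654
(For comparison, the common estimate pi/4 * sqrt(N/k) = 656.6655; the exact maximiser is used here.)
Optimal iterations = 656

656


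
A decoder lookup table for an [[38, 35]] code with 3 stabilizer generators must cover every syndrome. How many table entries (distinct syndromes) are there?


Each stabilizer generator gives a binary (+1 or -1) measurement outcome.
With 3 independent generators:
Total syndromes = 2^3
= 8

8


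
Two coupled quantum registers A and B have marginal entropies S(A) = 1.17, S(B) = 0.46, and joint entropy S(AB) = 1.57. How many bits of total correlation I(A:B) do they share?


I(A:B) = S(A) + S(B) - S(AB)
= 1.17 + 0.46 - 1.57
= 0.0600

0.0600


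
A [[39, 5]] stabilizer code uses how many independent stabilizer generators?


For an [[n,k]] stabilizer code:
Number of stabilizer generators = n - k
= 39 - 5
= 34

34


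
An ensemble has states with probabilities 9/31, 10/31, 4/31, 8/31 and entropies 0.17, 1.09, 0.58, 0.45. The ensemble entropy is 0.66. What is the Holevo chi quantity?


chi = S(rho) - sum_i p_i * S(rho_i)
Weighted entropy = 9/31 * 0.17 + 10/31 * 1.09 + 4/31 * 0.58 + 8/31 * 0.45
= 0.5919
chi = 0.66 - 0.5919
= 0.0681

0.0681


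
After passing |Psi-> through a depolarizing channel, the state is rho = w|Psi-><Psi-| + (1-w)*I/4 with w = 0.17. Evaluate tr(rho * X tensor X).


|Psi-> = (|01> - |10>)/sqrt(2)
For the pure Bell state, <X_A X_B> = -1 (Bell-state Pauli correlator).
The maximally-mixed part I/4 has tr(I/4 * P tensor P) = 0 for any traceless Pauli P.
So <X_A X_B>_rho = w * (-1) + (1 - w) * 0
= 0.17 * (-1)
= -0.1700

-0.1700


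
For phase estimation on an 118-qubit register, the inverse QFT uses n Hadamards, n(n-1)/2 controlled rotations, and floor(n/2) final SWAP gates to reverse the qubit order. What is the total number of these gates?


Hadamard gates: 118
Controlled rotations: n*(n-1)/2 = 118*117/2 = 6903
SWAP gates: floor(n/2) = floor(118/2) = 59
Total = 118 + 6903 + 59
= 7080

7080


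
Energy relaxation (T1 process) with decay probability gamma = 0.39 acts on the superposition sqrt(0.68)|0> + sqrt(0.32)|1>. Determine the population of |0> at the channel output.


For amplitude damping with parameter gamma on state sqrt(a)|0> + sqrt(b)|1>:
alpha^2 = 0.68, beta^2 = 0.32
P(|0>) = alpha^2 + gamma * beta^2
= 0.68 + 0.39 * 0.32
= 0.68 + 0.1248
= 0.8048

0.8048


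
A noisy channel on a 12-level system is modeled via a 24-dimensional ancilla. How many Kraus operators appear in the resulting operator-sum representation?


Tracing out the environment in an orthonormal basis {|i>_E} gives Kraus operators K_i = <i|_E U |0>_E.
Number of Kraus operators = dim(H_env) = d_env
= 24

24


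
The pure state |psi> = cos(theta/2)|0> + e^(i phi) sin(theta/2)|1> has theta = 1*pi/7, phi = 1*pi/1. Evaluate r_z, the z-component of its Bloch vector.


theta = 0.4488, phi = 3.1416
r_z = cos(theta) = 0.9010

0.9010


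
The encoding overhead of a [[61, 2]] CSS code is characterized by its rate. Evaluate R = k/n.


Code rate R = k/n
= 2/61
= 0.0328

0.0328


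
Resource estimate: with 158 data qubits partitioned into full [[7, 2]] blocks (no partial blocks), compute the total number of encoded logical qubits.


Each code block uses 7 physical qubits for 2 logical qubit(s).
Number of complete blocks = floor(158 / 7) = 22
Logical qubits = 22 * 2
= 44

44


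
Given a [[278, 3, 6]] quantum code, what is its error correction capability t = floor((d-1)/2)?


Code parameters: [[278, 3, 6]], distance d = 6.
Number of correctable errors = floor((d-1)/2)
= floor((6 - 1)/2)
= floor(5/2)
= 2

2


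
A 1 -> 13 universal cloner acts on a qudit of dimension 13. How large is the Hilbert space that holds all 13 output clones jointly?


Output space = H^(tensor 13) where dim(H) = 13
dim = 13^13
= 169 (after 2 factors)
= 2197 (after 3 factors)
= 28561 (after 4 factors)
= 371293 (after 5 factors)
= 4826809 (after 6 factors)
= 62748517 (after 7 factors)
= 815730721 (after 8 factors)
= 10604499373 (after 9 factors)
= 137858491849 (after 10 factors)
= 1792160394037 (after 11 factors)
= 23298085122481 (after 12 factors)
= 302875106592253 (after 13 factors)
= 302875106592253

302875106592253


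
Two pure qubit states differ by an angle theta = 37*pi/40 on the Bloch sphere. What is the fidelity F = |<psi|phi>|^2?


For states separated by angle theta on Bloch sphere:
F = cos^2(theta/2)
theta = 37*pi/40 = 2.9060
theta/2 = 1.4530
cos(theta/2) = 0.1175
F = 0.0138

0.0138


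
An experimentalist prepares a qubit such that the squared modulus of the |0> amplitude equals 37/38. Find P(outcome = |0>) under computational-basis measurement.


|alpha|^2 = 37/38 = 0.9737
|beta|^2 = 1 - 37/38 = 1/38 = 0.0263
P(|0>) = |alpha|^2 = 0.9737

0.9737


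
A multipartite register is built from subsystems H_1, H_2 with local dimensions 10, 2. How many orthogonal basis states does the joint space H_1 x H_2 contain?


dim(H_1 x H_2) = 10 * 2
= 20

20


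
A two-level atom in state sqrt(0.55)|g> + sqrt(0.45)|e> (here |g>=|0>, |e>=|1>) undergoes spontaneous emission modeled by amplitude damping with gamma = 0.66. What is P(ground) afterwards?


For amplitude damping with parameter gamma on state sqrt(a)|0> + sqrt(b)|1>:
alpha^2 = 0.55, beta^2 = 0.45
P(|0>) = alpha^2 + gamma * beta^2
= 0.55 + 0.66 * 0.45
= 0.55 + 0.2970
= 0.8470

0.8470


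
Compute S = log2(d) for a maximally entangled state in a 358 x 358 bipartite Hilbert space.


For a maximally entangled state in d x d:
S = log2(d) = log2(358)
= 8.4838

8.4838


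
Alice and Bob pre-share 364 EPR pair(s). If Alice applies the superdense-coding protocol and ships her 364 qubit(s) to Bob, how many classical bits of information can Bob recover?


Superdense coding allows 2 classical bits per shared entangled pair.
364 pair(s) -> 2 * 364 = 728 classical bits

728


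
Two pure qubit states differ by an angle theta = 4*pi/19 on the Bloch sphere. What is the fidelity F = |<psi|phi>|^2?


For states separated by angle theta on Bloch sphere:
F = cos^2(theta/2)
theta = 4*pi/19 = 0.6614
theta/2 = 0.3307
cos(theta/2) = 0.9458
F = 0.8946

0.8946


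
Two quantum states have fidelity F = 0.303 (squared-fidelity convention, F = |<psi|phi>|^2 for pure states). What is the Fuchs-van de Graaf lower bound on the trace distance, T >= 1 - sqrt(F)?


Fuchs-van de Graaf (squared-fidelity convention): 1 - sqrt(F) <= T <= sqrt(1 - F).
Lower bound: T >= 1 - sqrt(F)
sqrt(F) = sqrt(0.303) = 0.5505
T >= 1 - 0.5505
T >= 0.4495

0.4495


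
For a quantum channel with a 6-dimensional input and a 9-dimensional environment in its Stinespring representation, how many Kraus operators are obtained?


Tracing out the environment in an orthonormal basis {|i>_E} gives Kraus operators K_i = <i|_E U |0>_E.
Number of Kraus operators = dim(H_env) = d_env
= 9

9


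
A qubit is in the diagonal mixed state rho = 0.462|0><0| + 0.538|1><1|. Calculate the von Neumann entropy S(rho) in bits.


S = -p*log2(p) - (1-p)*log2(1-p)
p = 0.4620, 1-p = 0.5380
= -0.4620 * log2(0.4620) - 0.5380 * log2(0.5380)
= -(-0.5147) - (-0.4811)
= 0.9958

0.9958


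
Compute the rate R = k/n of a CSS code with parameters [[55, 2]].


Code rate R = k/n
= 2/55
= 0.0364

0.0364


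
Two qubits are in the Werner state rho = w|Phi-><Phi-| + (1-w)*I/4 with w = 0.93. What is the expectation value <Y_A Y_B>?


|Phi-> = (|00> - |11>)/sqrt(2)
For the pure Bell state, <Y_A Y_B> = +1 (Bell-state Pauli correlator).
The maximally-mixed part I/4 has tr(I/4 * P tensor P) = 0 for any traceless Pauli P.
So <Y_A Y_B>_rho = w * (+1) + (1 - w) * 0
= 0.93 * (+1)
= 0.9300

0.9300


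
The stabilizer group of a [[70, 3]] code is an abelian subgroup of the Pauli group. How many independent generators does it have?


For an [[n,k]] stabilizer code:
Number of stabilizer generators = n - k
= 70 - 3
= 67

67


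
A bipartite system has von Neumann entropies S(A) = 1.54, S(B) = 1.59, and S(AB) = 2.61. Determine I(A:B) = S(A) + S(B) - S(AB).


I(A:B) = S(A) + S(B) - S(AB)
= 1.54 + 1.59 - 2.61
= 0.5200

0.5200


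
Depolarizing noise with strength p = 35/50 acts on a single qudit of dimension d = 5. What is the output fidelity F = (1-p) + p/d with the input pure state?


F = (1-p) + p/d
= (1 - 0.7000) + 0.7000/5
= 0.3000 + 0.1400
= 0.4400

0.4400


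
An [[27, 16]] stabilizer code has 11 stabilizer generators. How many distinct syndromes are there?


Each stabilizer generator gives a binary (+1 or -1) measurement outcome.
With 11 independent generators:
Total syndromes = 2^11
= 2048

2048


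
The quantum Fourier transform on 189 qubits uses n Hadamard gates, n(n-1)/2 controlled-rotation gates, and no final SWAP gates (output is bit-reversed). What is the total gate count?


Hadamard gates: 189
Controlled rotations: n*(n-1)/2 = 189*188/2 = 17766
SWAP gates: 0 (omitted)
Total = 189 + 17766
= 17955

17955


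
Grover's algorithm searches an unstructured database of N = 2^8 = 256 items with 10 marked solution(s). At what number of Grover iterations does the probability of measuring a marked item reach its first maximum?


After j Grover iterations the success probability is P(j) = sin^2((2j+1)*theta), where sin(theta) = sqrt(k/N).
N = 2^8 = 256, k = 10
sin(theta) = sqrt(k/N) = 0.1976423538
theta = arcsin(sqrt(k/N)) = 0.1989522465 rad
P(j) reaches its first maximum when (2j+1)*theta is as close as possible to pi/2, i.e. j = round(pi/(4*theta) - 1/2).
pi/(4*theta) - 1/2 = 3.4477
(For comparison, the common estimate pi/4 * sqrt(N/k) = 3.9738; the exact maximiser is used here.)
Optimal iterations = 3

3


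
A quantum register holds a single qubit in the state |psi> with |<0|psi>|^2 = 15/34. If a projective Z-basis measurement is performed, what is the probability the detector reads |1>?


|alpha|^2 = 15/34 = 0.4412
|beta|^2 = 1 - 15/34 = 19/34 = 0.5588
P(|1>) = |beta|^2 = 0.5588

0.5588


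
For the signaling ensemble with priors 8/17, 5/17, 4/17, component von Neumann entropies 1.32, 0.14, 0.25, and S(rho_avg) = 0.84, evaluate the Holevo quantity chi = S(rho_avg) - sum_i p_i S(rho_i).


chi = S(rho) - sum_i p_i * S(rho_i)
Weighted entropy = 8/17 * 1.32 + 5/17 * 0.14 + 4/17 * 0.25
= 0.7212
chi = 0.84 - 0.7212
= 0.1188

0.1188


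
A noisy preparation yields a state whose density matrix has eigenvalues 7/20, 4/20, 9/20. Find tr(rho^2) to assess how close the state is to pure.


tr(rho^2) = sum of eigenvalues squared
= (7/20)^2 + (4/20)^2 + (9/20)^2
= (49 + 16 + 81) / 400
= 146/400
= 0.3650

0.3650


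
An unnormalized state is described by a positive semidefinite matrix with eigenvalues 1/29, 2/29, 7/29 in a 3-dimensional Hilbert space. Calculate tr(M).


tr(M) = sum of eigenvalues
= 1/29 + 2/29 + 7/29
= 10/29
= 0.3448

0.3448


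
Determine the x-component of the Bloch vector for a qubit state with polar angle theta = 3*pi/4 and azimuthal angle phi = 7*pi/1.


theta = 2.3562, phi = 21.9911
r_x = sin(theta)*cos(phi) = 0.7071 * -1.0000
r_x = -0.7071

-0.7071


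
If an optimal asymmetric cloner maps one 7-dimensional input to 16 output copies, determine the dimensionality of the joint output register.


Output space = H^(tensor 16) where dim(H) = 7
dim = 7^16
= 49 (after 2 factors)
= 343 (after 3 factors)
= 2401 (after 4 factors)
= 16807 (after 5 factors)
= 117649 (after 6 factors)
= 823543 (after 7 factors)
= 5764801 (after 8 factors)
= 40353607 (after 9 factors)
= 282475249 (after 10 factors)
= 1977326743 (after 11 factors)
= 13841287201 (after 12 factors)
= 96889010407 (after 13 factors)
= 678223072849 (after 14 factors)
= 4747561509943 (after 15 factors)
= 33232930569601 (after 16 factors)
= 33232930569601

33232930569601


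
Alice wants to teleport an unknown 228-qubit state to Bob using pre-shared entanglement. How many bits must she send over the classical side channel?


Quantum teleportation requires 2 classical bits per qubit teleported.
228 qubit(s) -> 2 * 228 = 456 classical bits

456


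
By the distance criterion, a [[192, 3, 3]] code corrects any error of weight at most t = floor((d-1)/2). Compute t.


Code parameters: [[192, 3, 3]], distance d = 3.
Number of correctable errors = floor((d-1)/2)
= floor((3 - 1)/2)
= floor(2/2)
= 1

1


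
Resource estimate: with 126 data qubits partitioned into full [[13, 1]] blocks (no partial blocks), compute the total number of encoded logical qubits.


Each code block uses 13 physical qubits for 1 logical qubit(s).
Number of complete blocks = floor(126 / 13) = 9
Logical qubits = 9 * 1
= 9

9


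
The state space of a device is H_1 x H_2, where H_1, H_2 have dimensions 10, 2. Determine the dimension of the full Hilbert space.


dim(H_1 x H_2) = 10 * 2
= 20

20


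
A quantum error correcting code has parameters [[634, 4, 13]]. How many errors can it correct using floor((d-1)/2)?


Code parameters: [[634, 4, 13]], distance d = 13.
Number of correctable errors = floor((d-1)/2)
= floor((13 - 1)/2)
= floor(12/2)
= 6

6


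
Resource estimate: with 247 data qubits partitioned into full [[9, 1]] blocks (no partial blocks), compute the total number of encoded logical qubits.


Each code block uses 9 physical qubits for 1 logical qubit(s).
Number of complete blocks = floor(247 / 9) = 27
Logical qubits = 27 * 1
= 27

27


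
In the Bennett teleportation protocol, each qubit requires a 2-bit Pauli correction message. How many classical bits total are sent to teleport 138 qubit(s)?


Quantum teleportation requires 2 classical bits per qubit teleported.
138 qubit(s) -> 2 * 138 = 276 classical bits

276


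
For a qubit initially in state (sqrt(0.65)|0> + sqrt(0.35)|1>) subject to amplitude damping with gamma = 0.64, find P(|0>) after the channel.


For amplitude damping with parameter gamma on state sqrt(a)|0> + sqrt(b)|1>:
alpha^2 = 0.65, beta^2 = 0.35
P(|0>) = alpha^2 + gamma * beta^2
= 0.65 + 0.64 * 0.35
= 0.65 + 0.2240
= 0.8740

0.8740


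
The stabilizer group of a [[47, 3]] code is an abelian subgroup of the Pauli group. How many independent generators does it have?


For an [[n,k]] stabilizer code:
Number of stabilizer generators = n - k
= 47 - 3
= 44

44


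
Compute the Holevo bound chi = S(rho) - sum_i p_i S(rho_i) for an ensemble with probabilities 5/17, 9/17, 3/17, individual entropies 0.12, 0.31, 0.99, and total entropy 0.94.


chi = S(rho) - sum_i p_i * S(rho_i)
Weighted entropy = 5/17 * 0.12 + 9/17 * 0.31 + 3/17 * 0.99
= 0.3741
chi = 0.94 - 0.3741
= 0.5659

0.5659


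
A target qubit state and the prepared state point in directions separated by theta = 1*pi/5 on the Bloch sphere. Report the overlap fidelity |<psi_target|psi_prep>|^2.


For states separated by angle theta on Bloch sphere:
F = cos^2(theta/2)
theta = 1*pi/5 = 0.6283
theta/2 = 0.3142
cos(theta/2) = 0.9511
F = 0.9045

0.9045


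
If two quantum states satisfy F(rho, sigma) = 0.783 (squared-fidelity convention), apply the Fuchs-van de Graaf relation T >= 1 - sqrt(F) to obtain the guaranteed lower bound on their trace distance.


Fuchs-van de Graaf (squared-fidelity convention): 1 - sqrt(F) <= T <= sqrt(1 - F).
Lower bound: T >= 1 - sqrt(F)
sqrt(F) = sqrt(0.783) = 0.8849
T >= 1 - 0.8849
T >= 0.1151

0.1151


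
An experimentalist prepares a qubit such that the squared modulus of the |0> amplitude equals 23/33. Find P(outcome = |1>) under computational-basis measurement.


|alpha|^2 = 23/33 = 0.6970
|beta|^2 = 1 - 23/33 = 10/33 = 0.3030
P(|1>) = |beta|^2 = 0.3030

0.3030


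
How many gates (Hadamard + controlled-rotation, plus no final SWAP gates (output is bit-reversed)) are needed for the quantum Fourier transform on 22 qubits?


Hadamard gates: 22
Controlled rotations: n*(n-1)/2 = 22*21/2 = 231
SWAP gates: 0 (omitted)
Total = 22 + 231
= 253

253


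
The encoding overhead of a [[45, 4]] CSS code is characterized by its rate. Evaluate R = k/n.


Code rate R = k/n
= 4/45
= 0.0889

0.0889


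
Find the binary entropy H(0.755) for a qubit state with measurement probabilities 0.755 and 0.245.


S = -p*log2(p) - (1-p)*log2(1-p)
p = 0.7550, 1-p = 0.2450
= -0.7550 * log2(0.7550) - 0.2450 * log2(0.2450)
= -(-0.3061) - (-0.4971)
= 0.8033

0.8033


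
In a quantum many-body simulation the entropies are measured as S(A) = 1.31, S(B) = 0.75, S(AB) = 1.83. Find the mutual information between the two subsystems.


I(A:B) = S(A) + S(B) - S(AB)
= 1.31 + 0.75 - 1.83
= 0.2300

0.2300


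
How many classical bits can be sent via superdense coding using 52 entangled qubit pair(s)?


Superdense coding allows 2 classical bits per shared entangled pair.
52 pair(s) -> 2 * 52 = 104 classical bits

104


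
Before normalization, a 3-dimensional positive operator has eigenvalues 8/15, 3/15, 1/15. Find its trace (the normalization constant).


tr(M) = sum of eigenvalues
= 8/15 + 3/15 + 1/15
= 12/15
= 0.8000

0.8000


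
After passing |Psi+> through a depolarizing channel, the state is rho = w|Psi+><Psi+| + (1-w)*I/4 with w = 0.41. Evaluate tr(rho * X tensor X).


|Psi+> = (|01> + |10>)/sqrt(2)
For the pure Bell state, <X_A X_B> = +1 (Bell-state Pauli correlator).
The maximally-mixed part I/4 has tr(I/4 * P tensor P) = 0 for any traceless Pauli P.
So <X_A X_B>_rho = w * (+1) + (1 - w) * 0
= 0.41 * (+1)
= 0.4100

0.4100


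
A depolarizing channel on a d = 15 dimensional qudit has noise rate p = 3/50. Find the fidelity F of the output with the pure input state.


F = (1-p) + p/d
= (1 - 0.0600) + 0.0600/15
= 0.9400 + 0.0040
= 0.9440

0.9440


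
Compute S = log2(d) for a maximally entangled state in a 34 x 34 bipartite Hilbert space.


For a maximally entangled state in d x d:
S = log2(d) = log2(34)
= 5.0875

5.0875


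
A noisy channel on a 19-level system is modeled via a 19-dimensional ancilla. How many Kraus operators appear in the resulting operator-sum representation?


Tracing out the environment in an orthonormal basis {|i>_E} gives Kraus operators K_i = <i|_E U |0>_E.
Number of Kraus operators = dim(H_env) = d_env
= 19

19


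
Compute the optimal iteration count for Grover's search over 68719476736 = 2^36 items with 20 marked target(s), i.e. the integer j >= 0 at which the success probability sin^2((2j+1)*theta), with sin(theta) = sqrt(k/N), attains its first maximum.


After j Grover iterations the success probability is P(j) = sin^2((2j+1)*theta), where sin(theta) = sqrt(k/N).
N = 2^36 = 68719476736, k = 20
sin(theta) = sqrt(k/N) = 1.70598448e-05
theta = arcsin(sqrt(k/N)) = 1.70598448e-05 rad
P(j) reaches its first maximum when (2j+1)*theta is as close as possible to pi/2, i.e. j = round(pi/(4*theta) - 1/2).
pi/(4*theta) - 1/2 = 46037.3258
(For comparison, the common estimate pi/4 * sqrt(N/k) = 46037.8258; the exact maximiser is used here.)
Optimal iterations = 46037

46037


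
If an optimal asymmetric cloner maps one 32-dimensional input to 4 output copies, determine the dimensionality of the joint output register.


Output space = H^(tensor 4) where dim(H) = 32
dim = 32^4
= 1024 (after 2 factors)
= 32768 (after 3 factors)
= 1048576 (after 4 factors)
= 1048576

1048576


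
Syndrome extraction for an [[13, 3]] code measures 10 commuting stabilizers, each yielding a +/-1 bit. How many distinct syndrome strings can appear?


Each stabilizer generator gives a binary (+1 or -1) measurement outcome.
With 10 independent generators:
Total syndromes = 2^10
= 1024

1024


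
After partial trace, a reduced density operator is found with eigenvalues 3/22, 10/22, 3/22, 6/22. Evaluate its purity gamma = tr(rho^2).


tr(rho^2) = sum of eigenvalues squared
= (3/22)^2 + (10/22)^2 + (3/22)^2 + (6/22)^2
= (9 + 100 + 9 + 36) / 484
= 154/484
= 0.3182

0.3182


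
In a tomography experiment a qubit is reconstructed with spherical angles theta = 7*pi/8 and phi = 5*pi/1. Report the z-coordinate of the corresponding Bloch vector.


theta = 2.7489, phi = 15.7080
r_z = cos(theta) = -0.9239

-0.9239


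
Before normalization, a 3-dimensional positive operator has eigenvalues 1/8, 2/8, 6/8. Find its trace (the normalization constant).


tr(M) = sum of eigenvalues
= 1/8 + 2/8 + 6/8
= 9/8
= 1.1250

1.1250


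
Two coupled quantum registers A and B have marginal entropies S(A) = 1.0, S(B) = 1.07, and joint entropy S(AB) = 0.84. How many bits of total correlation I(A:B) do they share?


I(A:B) = S(A) + S(B) - S(AB)
= 1.0 + 1.07 - 0.84
= 1.2300

1.2300


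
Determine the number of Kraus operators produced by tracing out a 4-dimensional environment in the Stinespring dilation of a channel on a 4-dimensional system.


Tracing out the environment in an orthonormal basis {|i>_E} gives Kraus operators K_i = <i|_E U |0>_E.
Number of Kraus operators = dim(H_env) = d_env
= 4

4


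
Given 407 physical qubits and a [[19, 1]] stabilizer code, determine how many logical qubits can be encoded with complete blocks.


Each code block uses 19 physical qubits for 1 logical qubit(s).
Number of complete blocks = floor(407 / 19) = 21
Logical qubits = 21 * 1
= 21

21


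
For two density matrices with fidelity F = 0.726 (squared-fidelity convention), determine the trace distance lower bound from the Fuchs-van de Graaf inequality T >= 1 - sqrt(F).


Fuchs-van de Graaf (squared-fidelity convention): 1 - sqrt(F) <= T <= sqrt(1 - F).
Lower bound: T >= 1 - sqrt(F)
sqrt(F) = sqrt(0.726) = 0.8521
T >= 1 - 0.8521
T >= 0.1479

0.1479


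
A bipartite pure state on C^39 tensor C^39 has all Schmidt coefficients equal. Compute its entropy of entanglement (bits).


For a maximally entangled state in d x d:
S = log2(d) = log2(39)
= 5.2854

5.2854


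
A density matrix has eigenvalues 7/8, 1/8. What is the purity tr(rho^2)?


tr(rho^2) = sum of eigenvalues squared
= (7/8)^2 + (1/8)^2
= (49 + 1) / 64
= 50/64
= 0.7812

0.7812


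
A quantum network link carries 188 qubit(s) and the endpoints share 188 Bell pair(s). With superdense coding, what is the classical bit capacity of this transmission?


Superdense coding allows 2 classical bits per shared entangled pair.
188 pair(s) -> 2 * 188 = 376 classical bits

376


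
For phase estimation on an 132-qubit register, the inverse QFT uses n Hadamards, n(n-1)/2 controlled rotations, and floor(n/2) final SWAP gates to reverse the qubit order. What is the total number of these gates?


Hadamard gates: 132
Controlled rotations: n*(n-1)/2 = 132*131/2 = 8646
SWAP gates: floor(n/2) = floor(132/2) = 66
Total = 132 + 8646 + 66
= 8844

8844


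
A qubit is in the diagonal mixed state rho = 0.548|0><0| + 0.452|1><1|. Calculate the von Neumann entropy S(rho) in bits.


S = -p*log2(p) - (1-p)*log2(1-p)
p = 0.5480, 1-p = 0.4520
= -0.5480 * log2(0.5480) - 0.4520 * log2(0.4520)
= -(-0.4755) - (-0.5178)
= 0.9933

0.9933


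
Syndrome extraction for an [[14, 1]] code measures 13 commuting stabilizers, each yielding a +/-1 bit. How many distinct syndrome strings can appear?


Each stabilizer generator gives a binary (+1 or -1) measurement outcome.
With 13 independent generators:
Total syndromes = 2^13
= 8192

8192


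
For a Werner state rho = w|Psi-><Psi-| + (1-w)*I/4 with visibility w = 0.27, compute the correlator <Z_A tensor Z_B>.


|Psi-> = (|01> - |10>)/sqrt(2)
For the pure Bell state, <Z_A Z_B> = -1 (Bell-state Pauli correlator).
The maximally-mixed part I/4 has tr(I/4 * P tensor P) = 0 for any traceless Pauli P.
So <Z_A Z_B>_rho = w * (-1) + (1 - w) * 0
= 0.27 * (-1)
= -0.2700

-0.2700


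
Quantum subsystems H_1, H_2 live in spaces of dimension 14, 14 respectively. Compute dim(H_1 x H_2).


dim(H_1 x H_2) = 14 * 14
= 196

196


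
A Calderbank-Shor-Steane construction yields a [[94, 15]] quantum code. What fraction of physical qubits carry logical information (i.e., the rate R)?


Code rate R = k/n
= 15/94
= 0.1596

0.1596


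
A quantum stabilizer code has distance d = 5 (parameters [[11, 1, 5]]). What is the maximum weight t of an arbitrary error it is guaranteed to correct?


Code parameters: [[11, 1, 5]], distance d = 5.
Number of correctable errors = floor((d-1)/2)
= floor((5 - 1)/2)
= floor(4/2)
= 2

2


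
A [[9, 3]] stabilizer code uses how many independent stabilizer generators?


For an [[n,k]] stabilizer code:
Number of stabilizer generators = n - k
= 9 - 3
= 6

6


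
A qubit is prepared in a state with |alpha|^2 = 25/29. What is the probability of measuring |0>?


|alpha|^2 = 25/29 = 0.8621
|beta|^2 = 1 - 25/29 = 4/29 = 0.1379
P(|0>) = |alpha|^2 = 0.8621

0.8621


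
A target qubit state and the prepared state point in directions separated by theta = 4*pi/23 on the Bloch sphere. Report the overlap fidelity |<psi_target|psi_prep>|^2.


For states separated by angle theta on Bloch sphere:
F = cos^2(theta/2)
theta = 4*pi/23 = 0.5464
theta/2 = 0.2732
cos(theta/2) = 0.9629
F = 0.9272

0.9272


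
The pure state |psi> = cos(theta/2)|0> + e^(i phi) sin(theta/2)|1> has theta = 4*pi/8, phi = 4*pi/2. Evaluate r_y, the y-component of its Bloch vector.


theta = 1.5708, phi = 6.2832
r_y = sin(theta)*sin(phi) = 1.0000 * 0.0000
r_y = 0.0000

0.0000


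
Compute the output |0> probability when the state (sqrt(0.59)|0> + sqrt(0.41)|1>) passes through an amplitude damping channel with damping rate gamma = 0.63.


For amplitude damping with parameter gamma on state sqrt(a)|0> + sqrt(b)|1>:
alpha^2 = 0.59, beta^2 = 0.41
P(|0>) = alpha^2 + gamma * beta^2
= 0.59 + 0.63 * 0.41
= 0.59 + 0.2583
= 0.8483

0.8483


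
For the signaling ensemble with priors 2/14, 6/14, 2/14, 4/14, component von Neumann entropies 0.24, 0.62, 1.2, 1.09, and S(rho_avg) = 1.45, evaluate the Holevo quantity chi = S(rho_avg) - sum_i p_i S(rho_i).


chi = S(rho) - sum_i p_i * S(rho_i)
Weighted entropy = 2/14 * 0.24 + 6/14 * 0.62 + 2/14 * 1.2 + 4/14 * 1.09
= 0.7829
chi = 1.45 - 0.7829
= 0.6671

0.6671
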